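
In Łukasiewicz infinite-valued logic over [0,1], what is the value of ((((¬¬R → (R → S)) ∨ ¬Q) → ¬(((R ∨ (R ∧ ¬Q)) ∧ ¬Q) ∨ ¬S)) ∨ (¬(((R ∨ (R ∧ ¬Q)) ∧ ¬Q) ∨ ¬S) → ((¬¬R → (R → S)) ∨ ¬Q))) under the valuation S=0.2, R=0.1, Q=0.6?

1.00

¬R: Łukasiewicz ¬ gives 1 − 0.1 = 0.9
¬¬R: Łukasiewicz ¬ gives 1 − 0.9 = 0.1
(R → S): min(1, 1 − 0.1 + 0.2) = 1
(¬¬R → (R → S)): min(1, 1 − 0.1 + 1) = 1
¬Q: Łukasiewicz ¬ gives 1 − 0.6 = 0.4
((¬¬R → (R → S)) ∨ ¬Q) = max(1, 0.4) = 1
¬Q: Łukasiewicz ¬ gives 1 − 0.6 = 0.4
(R ∧ ¬Q) = min(0.1, 0.4) = 0.1
(R ∨ (R ∧ ¬Q)) = max(0.1, 0.1) = 0.1
¬Q: Łukasiewicz ¬ gives 1 − 0.6 = 0.4
((R ∨ (R ∧ ¬Q)) ∧ ¬Q) = min(0.1, 0.4) = 0.1
¬S: Łukasiewicz ¬ gives 1 − 0.2 = 0.8
(((R ∨ (R ∧ ¬Q)) ∧ ¬Q) ∨ ¬S) = max(0.1, 0.8) = 0.8
¬(((R ∨ (R ∧ ¬Q)) ∧ ¬Q) ∨ ¬S): Łukasiewicz ¬ gives 1 − 0.8 = 0.2
(((¬¬R → (R → S)) ∨ ¬Q) → ¬(((R ∨ (R ∧ ¬Q)) ∧ ¬Q) ∨ ¬S)): min(1, 1 − 1 + 0.2) = 0.2
¬Q: Łukasiewicz ¬ gives 1 − 0.6 = 0.4
(R ∧ ¬Q) = min(0.1, 0.4) = 0.1
(R ∨ (R ∧ ¬Q)) = max(0.1, 0.1) = 0.1
¬Q: Łukasiewicz ¬ gives 1 − 0.6 = 0.4
((R ∨ (R ∧ ¬Q)) ∧ ¬Q) = min(0.1, 0.4) = 0.1
¬S: Łukasiewicz ¬ gives 1 − 0.2 = 0.8
(((R ∨ (R ∧ ¬Q)) ∧ ¬Q) ∨ ¬S) = max(0.1, 0.8) = 0.8
¬(((R ∨ (R ∧ ¬Q)) ∧ ¬Q) ∨ ¬S): Łukasiewicz ¬ gives 1 − 0.8 = 0.2
¬R: Łukasiewicz ¬ gives 1 − 0.1 = 0.9
¬¬R: Łukasiewicz ¬ gives 1 − 0.9 = 0.1
(R → S): min(1, 1 − 0.1 + 0.2) = 1
(¬¬R → (R → S)): min(1, 1 − 0.1 + 1) = 1
¬Q: Łukasiewicz ¬ gives 1 − 0.6 = 0.4
((¬¬R → (R → S)) ∨ ¬Q) = max(1, 0.4) = 1
(¬(((R ∨ (R ∧ ¬Q)) ∧ ¬Q) ∨ ¬S) → ((¬¬R → (R → S)) ∨ ¬Q)): min(1, 1 − 0.2 + 1) = 1
((((¬¬R → (R → S)) ∨ ¬Q) → ¬(((R ∨ (R ∧ ¬Q)) ∧ ¬Q) ∨ ¬S)) ∨ (¬(((R ∨ (R ∧ ¬Q)) ∧ ¬Q) ∨ ¬S) → ((¬¬R → (R → S)) ∨ ¬Q))) = max(0.2, 1) = 1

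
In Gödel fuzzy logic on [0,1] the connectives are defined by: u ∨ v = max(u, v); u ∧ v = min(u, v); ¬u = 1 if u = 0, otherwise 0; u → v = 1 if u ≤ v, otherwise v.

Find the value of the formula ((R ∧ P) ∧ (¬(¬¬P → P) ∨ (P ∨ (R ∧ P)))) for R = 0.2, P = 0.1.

0.10

(R ∧ P) = min(0.2, 0.1) = 0.1
¬P: Gödel ¬ of 0.1 = 0 (operand ≠ 0)
¬¬P: Gödel ¬ of 0 = 1 (operand is 0)
(¬¬P → P): 1 > 0.1, so result = 0.1
¬(¬¬P → P): Gödel ¬ of 0.1 = 0 (operand ≠ 0)
(R ∧ P) = min(0.2, 0.1) = 0.1
(P ∨ (R ∧ P)) = max(0.1, 0.1) = 0.1
(¬(¬¬P → P) ∨ (P ∨ (R ∧ P))) = max(0, 0.1) = 0.1
((R ∧ P) ∧ (¬(¬¬P → P) ∨ (P ∨ (R ∧ P)))) = min(0.1, 0.1) = 0.1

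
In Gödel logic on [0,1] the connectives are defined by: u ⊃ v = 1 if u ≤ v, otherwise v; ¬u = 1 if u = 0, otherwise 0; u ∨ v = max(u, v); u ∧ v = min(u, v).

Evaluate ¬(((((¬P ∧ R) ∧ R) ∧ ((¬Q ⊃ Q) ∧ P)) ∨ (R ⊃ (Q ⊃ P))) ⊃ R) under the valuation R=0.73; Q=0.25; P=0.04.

0.00

¬P: Gödel ¬ of 0.04 = 0 (operand ≠ 0)
(¬P ∧ R) = min(0, 0.73) = 0
((¬P ∧ R) ∧ R) = min(0, 0.73) = 0
¬Q: Gödel ¬ of 0.25 = 0 (operand ≠ 0)
(¬Q ⊃ Q): 0 ≤ 0.25, so result = 1
((¬Q ⊃ Q) ∧ P) = min(1, 0.04) = 0.04
(((¬P ∧ R) ∧ R) ∧ ((¬Q ⊃ Q) ∧ P)) = min(0, 0.04) = 0
(Q ⊃ P): 0.25 > 0.04, so result = 0.04
(R ⊃ (Q ⊃ P)): 0.73 > 0.04, so result = 0.04
((((¬P ∧ R) ∧ R) ∧ ((¬Q ⊃ Q) ∧ P)) ∨ (R ⊃ (Q ⊃ P))) = max(0, 0.04) = 0.04
(((((¬P ∧ R) ∧ R) ∧ ((¬Q ⊃ Q) ∧ P)) ∨ (R ⊃ (Q ⊃ P))) ⊃ R): 0.04 ≤ 0.73, so result = 1
¬(((((¬P ∧ R) ∧ R) ∧ ((¬Q ⊃ Q) ∧ P)) ∨ (R ⊃ (Q ⊃ P))) ⊃ R): Gödel ¬ of 1 = 0 (operand ≠ 0)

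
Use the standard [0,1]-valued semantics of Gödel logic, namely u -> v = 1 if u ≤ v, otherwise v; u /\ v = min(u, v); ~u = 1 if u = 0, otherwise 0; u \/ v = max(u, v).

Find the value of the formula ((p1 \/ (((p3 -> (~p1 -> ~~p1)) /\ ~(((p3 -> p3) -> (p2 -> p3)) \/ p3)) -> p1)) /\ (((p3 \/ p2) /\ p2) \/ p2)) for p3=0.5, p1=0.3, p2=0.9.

0.90

~p1: Gödel ¬ of 0.3 = 0 (operand ≠ 0)
~p1: Gödel ¬ of 0.3 = 0 (operand ≠ 0)
~~p1: Gödel ¬ of 0 = 1 (operand is 0)
(~p1 -> ~~p1): 0 ≤ 1, so result = 1
(p3 -> (~p1 -> ~~p1)): 0.5 ≤ 1, so result = 1
(p3 -> p3): 0.5 ≤ 0.5, so result = 1
(p2 -> p3): 0.9 > 0.5, so result = 0.5
((p3 -> p3) -> (p2 -> p3)): 1 > 0.5, so result = 0.5
(((p3 -> p3) -> (p2 -> p3)) \/ p3) = max(0.5, 0.5) = 0.5
~(((p3 -> p3) -> (p2 -> p3)) \/ p3): Gödel ¬ of 0.5 = 0 (operand ≠ 0)
((p3 -> (~p1 -> ~~p1)) /\ ~(((p3 -> p3) -> (p2 -> p3)) \/ p3)) = min(1, 0) = 0
(((p3 -> (~p1 -> ~~p1)) /\ ~(((p3 -> p3) -> (p2 -> p3)) \/ p3)) -> p1): 0 ≤ 0.3, so result = 1
(p1 \/ (((p3 -> (~p1 -> ~~p1)) /\ ~(((p3 -> p3) -> (p2 -> p3)) \/ p3)) -> p1)) = max(0.3, 1) = 1
(p3 \/ p2) = max(0.5, 0.9) = 0.9
((p3 \/ p2) /\ p2) = min(0.9, 0.9) = 0.9
(((p3 \/ p2) /\ p2) \/ p2) = max(0.9, 0.9) = 0.9
((p1 \/ (((p3 -> (~p1 -> ~~p1)) /\ ~(((p3 -> p3) -> (p2 -> p3)) \/ p3)) -> p1)) /\ (((p3 \/ p2) /\ p2) \/ p2)) = min(1, 0.9) = 0.9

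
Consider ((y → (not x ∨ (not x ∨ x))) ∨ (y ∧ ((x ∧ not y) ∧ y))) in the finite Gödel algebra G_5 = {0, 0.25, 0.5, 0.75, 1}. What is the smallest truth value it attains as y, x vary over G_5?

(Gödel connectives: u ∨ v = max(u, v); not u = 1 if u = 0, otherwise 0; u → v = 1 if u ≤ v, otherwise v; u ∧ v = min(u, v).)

The minimum is attained at y = 0.5, x = 0.25:
  not x: Gödel ¬ of 0.25 = 0 (operand ≠ 0)
  not x: Gödel ¬ of 0.25 = 0 (operand ≠ 0)
  (not x ∨ x) = max(0, 0.25) = 0.25
  (not x ∨ (not x ∨ x)) = max(0, 0.25) = 0.25
  (y → (not x ∨ (not x ∨ x))): 0.5 > 0.25, so result = 0.25
  not y: Gödel ¬ of 0.5 = 0 (operand ≠ 0)
  (x ∧ not y) = min(0.25, 0) = 0
  ((x ∧ not y) ∧ y) = min(0, 0.5) = 0
  (y ∧ ((x ∧ not y) ∧ y)) = min(0.5, 0) = 0
  ((y → (not x ∨ (not x ∨ x))) ∨ (y ∧ ((x ∧ not y) ∧ y))) = max(0.25, 0) = 0.25
Checking all 25 assignments confirms none give a value below 0.25.

0.25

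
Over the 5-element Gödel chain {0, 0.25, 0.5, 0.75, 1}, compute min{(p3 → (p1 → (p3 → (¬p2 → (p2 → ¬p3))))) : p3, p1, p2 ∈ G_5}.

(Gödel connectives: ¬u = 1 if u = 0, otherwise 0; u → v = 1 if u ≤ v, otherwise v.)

Every assignment gives 1. For instance at p3 = 0, p1 = 0, p2 = 0:
  ¬p2: Gödel ¬ of 0 = 1 (operand is 0)
  ¬p3: Gödel ¬ of 0 = 1 (operand is 0)
  (p2 → ¬p3): 0 ≤ 1, so result = 1
  (¬p2 → (p2 → ¬p3)): 1 ≤ 1, so result = 1
  (p3 → (¬p2 → (p2 → ¬p3))): 0 ≤ 1, so result = 1
  (p1 → (p3 → (¬p2 → (p2 → ¬p3)))): 0 ≤ 1, so result = 1
  (p3 → (p1 → (p3 → (¬p2 → (p2 → ¬p3))))): 0 ≤ 1, so result = 1
All 125 assignments give value 1 — the formula is a G_5-tautology.

1.00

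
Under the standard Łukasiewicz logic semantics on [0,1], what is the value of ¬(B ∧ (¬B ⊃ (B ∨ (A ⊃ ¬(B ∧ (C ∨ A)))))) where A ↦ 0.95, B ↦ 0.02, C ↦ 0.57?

0.98

¬B: Łukasiewicz ¬ gives 1 − 0.02 = 0.98
(C ∨ A) = max(0.57, 0.95) = 0.95
(B ∧ (C ∨ A)) = min(0.02, 0.95) = 0.02
¬(B ∧ (C ∨ A)): Łukasiewicz ¬ gives 1 − 0.02 = 0.98
(A ⊃ ¬(B ∧ (C ∨ A))): min(1, 1 − 0.95 + 0.98) = 1
(B ∨ (A ⊃ ¬(B ∧ (C ∨ A)))) = max(0.02, 1) = 1
(¬B ⊃ (B ∨ (A ⊃ ¬(B ∧ (C ∨ A))))): min(1, 1 − 0.98 + 1) = 1
(B ∧ (¬B ⊃ (B ∨ (A ⊃ ¬(B ∧ (C ∨ A)))))) = min(0.02, 1) = 0.02
¬(B ∧ (¬B ⊃ (B ∨ (A ⊃ ¬(B ∧ (C ∨ A)))))): Łukasiewicz ¬ gives 1 − 0.02 = 0.98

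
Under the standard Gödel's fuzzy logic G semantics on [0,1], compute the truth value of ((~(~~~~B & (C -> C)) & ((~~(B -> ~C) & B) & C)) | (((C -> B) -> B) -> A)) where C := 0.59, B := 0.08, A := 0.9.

0.90

~B: Gödel ¬ of 0.08 = 0 (operand ≠ 0)
~~B: Gödel ¬ of 0 = 1 (operand is 0)
~~~B: Gödel ¬ of 1 = 0 (operand ≠ 0)
~~~~B: Gödel ¬ of 0 = 1 (operand is 0)
(C -> C): 0.59 ≤ 0.59, so result = 1
(~~~~B & (C -> C)) = min(1, 1) = 1
~(~~~~B & (C -> C)): Gödel ¬ of 1 = 0 (operand ≠ 0)
~C: Gödel ¬ of 0.59 = 0 (operand ≠ 0)
(B -> ~C): 0.08 > 0, so result = 0
~(B -> ~C): Gödel ¬ of 0 = 1 (operand is 0)
~~(B -> ~C): Gödel ¬ of 1 = 0 (operand ≠ 0)
(~~(B -> ~C) & B) = min(0, 0.08) = 0
((~~(B -> ~C) & B) & C) = min(0, 0.59) = 0
(~(~~~~B & (C -> C)) & ((~~(B -> ~C) & B) & C)) = min(0, 0) = 0
(C -> B): 0.59 > 0.08, so result = 0.08
((C -> B) -> B): 0.08 ≤ 0.08, so result = 1
(((C -> B) -> B) -> A): 1 > 0.9, so result = 0.9
((~(~~~~B & (C -> C)) & ((~~(B -> ~C) & B) & C)) | (((C -> B) -> B) -> A)) = max(0, 0.9) = 0.9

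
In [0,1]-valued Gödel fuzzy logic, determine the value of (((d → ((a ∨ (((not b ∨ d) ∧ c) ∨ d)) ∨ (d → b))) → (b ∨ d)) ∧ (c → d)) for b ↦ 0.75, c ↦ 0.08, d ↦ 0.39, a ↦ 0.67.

not b: Gödel ¬ of 0.75 = 0 (operand ≠ 0)
(not b ∨ d) = max(0, 0.39) = 0.39
((not b ∨ d) ∧ c) = min(0.39, 0.08) = 0.08
(((not b ∨ d) ∧ c) ∨ d) = max(0.08, 0.39) = 0.39
(a ∨ (((not b ∨ d) ∧ c) ∨ d)) = max(0.67, 0.39) = 0.67
(d → b): 0.39 ≤ 0.75, so result = 1
((a ∨ (((not b ∨ d) ∧ c) ∨ d)) ∨ (d → b)) = max(0.67, 1) = 1
(d → ((a ∨ (((not b ∨ d) ∧ c) ∨ d)) ∨ (d → b))): 0.39 ≤ 1, so result = 1
(b ∨ d) = max(0.75, 0.39) = 0.75
((d → ((a ∨ (((not b ∨ d) ∧ c) ∨ d)) ∨ (d → b))) → (b ∨ d)): 1 > 0.75, so result = 0.75
(c → d): 0.08 ≤ 0.39, so result = 1
(((d → ((a ∨ (((not b ∨ d) ∧ c) ∨ d)) ∨ (d → b))) → (b ∨ d)) ∧ (c → d)) = min(0.75, 1) = 0.75

0.75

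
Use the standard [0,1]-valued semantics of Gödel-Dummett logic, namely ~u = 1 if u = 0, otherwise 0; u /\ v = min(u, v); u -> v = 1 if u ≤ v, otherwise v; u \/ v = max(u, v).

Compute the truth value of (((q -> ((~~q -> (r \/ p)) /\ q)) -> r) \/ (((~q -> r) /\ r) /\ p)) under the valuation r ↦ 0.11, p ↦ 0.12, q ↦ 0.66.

~q: Gödel ¬ of 0.66 = 0 (operand ≠ 0)
~~q: Gödel ¬ of 0 = 1 (operand is 0)
(r \/ p) = max(0.11, 0.12) = 0.12
(~~q -> (r \/ p)): 1 > 0.12, so result = 0.12
((~~q -> (r \/ p)) /\ q) = min(0.12, 0.66) = 0.12
(q -> ((~~q -> (r \/ p)) /\ q)): 0.66 > 0.12, so result = 0.12
((q -> ((~~q -> (r \/ p)) /\ q)) -> r): 0.12 > 0.11, so result = 0.11
~q: Gödel ¬ of 0.66 = 0 (operand ≠ 0)
(~q -> r): 0 ≤ 0.11, so result = 1
((~q -> r) /\ r) = min(1, 0.11) = 0.11
(((~q -> r) /\ r) /\ p) = min(0.11, 0.12) = 0.11
(((q -> ((~~q -> (r \/ p)) /\ q)) -> r) \/ (((~q -> r) /\ r) /\ p)) = max(0.11, 0.11) = 0.11

0.11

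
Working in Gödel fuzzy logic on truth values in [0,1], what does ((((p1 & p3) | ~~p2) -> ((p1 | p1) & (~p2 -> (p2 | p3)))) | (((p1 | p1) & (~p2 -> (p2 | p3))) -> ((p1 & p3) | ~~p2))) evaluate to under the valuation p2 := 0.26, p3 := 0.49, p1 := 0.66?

1.00

(p1 & p3) = min(0.66, 0.49) = 0.49
~p2: Gödel ¬ of 0.26 = 0 (operand ≠ 0)
~~p2: Gödel ¬ of 0 = 1 (operand is 0)
((p1 & p3) | ~~p2) = max(0.49, 1) = 1
(p1 | p1) = max(0.66, 0.66) = 0.66
~p2: Gödel ¬ of 0.26 = 0 (operand ≠ 0)
(p2 | p3) = max(0.26, 0.49) = 0.49
(~p2 -> (p2 | p3)): 0 ≤ 0.49, so result = 1
((p1 | p1) & (~p2 -> (p2 | p3))) = min(0.66, 1) = 0.66
(((p1 & p3) | ~~p2) -> ((p1 | p1) & (~p2 -> (p2 | p3)))): 1 > 0.66, so result = 0.66
(p1 | p1) = max(0.66, 0.66) = 0.66
~p2: Gödel ¬ of 0.26 = 0 (operand ≠ 0)
(p2 | p3) = max(0.26, 0.49) = 0.49
(~p2 -> (p2 | p3)): 0 ≤ 0.49, so result = 1
((p1 | p1) & (~p2 -> (p2 | p3))) = min(0.66, 1) = 0.66
(p1 & p3) = min(0.66, 0.49) = 0.49
~p2: Gödel ¬ of 0.26 = 0 (operand ≠ 0)
~~p2: Gödel ¬ of 0 = 1 (operand is 0)
((p1 & p3) | ~~p2) = max(0.49, 1) = 1
(((p1 | p1) & (~p2 -> (p2 | p3))) -> ((p1 & p3) | ~~p2)): 0.66 ≤ 1, so result = 1
((((p1 & p3) | ~~p2) -> ((p1 | p1) & (~p2 -> (p2 | p3)))) | (((p1 | p1) & (~p2 -> (p2 | p3))) -> ((p1 & p3) | ~~p2))) = max(0.66, 1) = 1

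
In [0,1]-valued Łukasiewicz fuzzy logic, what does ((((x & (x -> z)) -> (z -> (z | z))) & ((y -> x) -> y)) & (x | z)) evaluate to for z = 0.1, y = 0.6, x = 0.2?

(x -> z): min(1, 1 − 0.2 + 0.1) = 0.9
(x & (x -> z)) = min(0.2, 0.9) = 0.2
(z | z) = max(0.1, 0.1) = 0.1
(z -> (z | z)): min(1, 1 − 0.1 + 0.1) = 1
((x & (x -> z)) -> (z -> (z | z))): min(1, 1 − 0.2 + 1) = 1
(y -> x): min(1, 1 − 0.6 + 0.2) = 0.6
((y -> x) -> y): min(1, 1 − 0.6 + 0.6) = 1
(((x & (x -> z)) -> (z -> (z | z))) & ((y -> x) -> y)) = min(1, 1) = 1
(x | z) = max(0.2, 0.1) = 0.2
((((x & (x -> z)) -> (z -> (z | z))) & ((y -> x) -> y)) & (x | z)) = min(1, 0.2) = 0.2

0.20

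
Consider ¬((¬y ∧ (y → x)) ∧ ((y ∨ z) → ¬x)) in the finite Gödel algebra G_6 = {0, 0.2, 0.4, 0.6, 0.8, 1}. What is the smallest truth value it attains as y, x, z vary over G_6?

0.00

The minimum is attained at y = 0, x = 0, z = 0:
  ¬y: Gödel ¬ of 0 = 1 (operand is 0)
  (y → x): 0 ≤ 0, so result = 1
  (¬y ∧ (y → x)) = min(1, 1) = 1
  (y ∨ z) = max(0, 0) = 0
  ¬x: Gödel ¬ of 0 = 1 (operand is 0)
  ((y ∨ z) → ¬x): 0 ≤ 1, so result = 1
  ((¬y ∧ (y → x)) ∧ ((y ∨ z) → ¬x)) = min(1, 1) = 1
  ¬((¬y ∧ (y → x)) ∧ ((y ∨ z) → ¬x)): Gödel ¬ of 1 = 0 (operand ≠ 0)
Checking all 216 assignments confirms none give a value below 0.00.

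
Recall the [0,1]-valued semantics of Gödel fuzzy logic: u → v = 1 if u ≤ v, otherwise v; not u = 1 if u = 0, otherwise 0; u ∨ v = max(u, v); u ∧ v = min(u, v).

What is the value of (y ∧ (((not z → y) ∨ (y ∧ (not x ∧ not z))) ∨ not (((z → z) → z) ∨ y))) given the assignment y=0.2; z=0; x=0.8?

not z: Gödel ¬ of 0 = 1 (operand is 0)
(not z → y): 1 > 0.2, so result = 0.2
not x: Gödel ¬ of 0.8 = 0 (operand ≠ 0)
not z: Gödel ¬ of 0 = 1 (operand is 0)
(not x ∧ not z) = min(0, 1) = 0
(y ∧ (not x ∧ not z)) = min(0.2, 0) = 0
((not z → y) ∨ (y ∧ (not x ∧ not z))) = max(0.2, 0) = 0.2
(z → z): 0 ≤ 0, so result = 1
((z → z) → z): 1 > 0, so result = 0
(((z → z) → z) ∨ y) = max(0, 0.2) = 0.2
not (((z → z) → z) ∨ y): Gödel ¬ of 0.2 = 0 (operand ≠ 0)
(((not z → y) ∨ (y ∧ (not x ∧ not z))) ∨ not (((z → z) → z) ∨ y)) = max(0.2, 0) = 0.2
(y ∧ (((not z → y) ∨ (y ∧ (not x ∧ not z))) ∨ not (((z → z) → z) ∨ y))) = min(0.2, 0.2) = 0.2

0.20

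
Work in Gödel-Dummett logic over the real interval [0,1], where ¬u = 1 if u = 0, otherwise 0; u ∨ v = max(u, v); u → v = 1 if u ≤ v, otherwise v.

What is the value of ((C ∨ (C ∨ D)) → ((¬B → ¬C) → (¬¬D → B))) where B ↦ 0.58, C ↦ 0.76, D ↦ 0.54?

0.58

(C ∨ D) = max(0.76, 0.54) = 0.76
(C ∨ (C ∨ D)) = max(0.76, 0.76) = 0.76
¬B: Gödel ¬ of 0.58 = 0 (operand ≠ 0)
¬C: Gödel ¬ of 0.76 = 0 (operand ≠ 0)
(¬B → ¬C): 0 ≤ 0, so result = 1
¬D: Gödel ¬ of 0.54 = 0 (operand ≠ 0)
¬¬D: Gödel ¬ of 0 = 1 (operand is 0)
(¬¬D → B): 1 > 0.58, so result = 0.58
((¬B → ¬C) → (¬¬D → B)): 1 > 0.58, so result = 0.58
((C ∨ (C ∨ D)) → ((¬B → ¬C) → (¬¬D → B))): 0.76 > 0.58, so result = 0.58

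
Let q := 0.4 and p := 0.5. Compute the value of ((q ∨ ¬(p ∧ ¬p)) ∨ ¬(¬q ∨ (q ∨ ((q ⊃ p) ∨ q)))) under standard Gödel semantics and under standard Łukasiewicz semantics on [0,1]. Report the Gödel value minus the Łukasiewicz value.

Gödel evaluation:
  ¬p: Gödel ¬ of 0.5 = 0 (operand ≠ 0)
  (p ∧ ¬p) = min(0.5, 0) = 0
  ¬(p ∧ ¬p): Gödel ¬ of 0 = 1 (operand is 0)
  (q ∨ ¬(p ∧ ¬p)) = max(0.4, 1) = 1
  ¬q: Gödel ¬ of 0.4 = 0 (operand ≠ 0)
  (q ⊃ p): 0.4 ≤ 0.5, so result = 1
  ((q ⊃ p) ∨ q) = max(1, 0.4) = 1
  (q ∨ ((q ⊃ p) ∨ q)) = max(0.4, 1) = 1
  (¬q ∨ (q ∨ ((q ⊃ p) ∨ q))) = max(0, 1) = 1
  ¬(¬q ∨ (q ∨ ((q ⊃ p) ∨ q))): Gödel ¬ of 1 = 0 (operand ≠ 0)
  ((q ∨ ¬(p ∧ ¬p)) ∨ ¬(¬q ∨ (q ∨ ((q ⊃ p) ∨ q)))) = max(1, 0) = 1
  Gödel value = 1
Łukasiewicz evaluation:
  ¬p: Łukasiewicz ¬ gives 1 − 0.5 = 0.5
  (p ∧ ¬p) = min(0.5, 0.5) = 0.5
  ¬(p ∧ ¬p): Łukasiewicz ¬ gives 1 − 0.5 = 0.5
  (q ∨ ¬(p ∧ ¬p)) = max(0.4, 0.5) = 0.5
  ¬q: Łukasiewicz ¬ gives 1 − 0.4 = 0.6
  (q ⊃ p): min(1, 1 − 0.4 + 0.5) = 1
  ((q ⊃ p) ∨ q) = max(1, 0.4) = 1
  (q ∨ ((q ⊃ p) ∨ q)) = max(0.4, 1) = 1
  (¬q ∨ (q ∨ ((q ⊃ p) ∨ q))) = max(0.6, 1) = 1
  ¬(¬q ∨ (q ∨ ((q ⊃ p) ∨ q))): Łukasiewicz ¬ gives 1 − 1 = 0
  ((q ∨ ¬(p ∧ ¬p)) ∨ ¬(¬q ∨ (q ∨ ((q ⊃ p) ∨ q)))) = max(0.5, 0) = 0.5
  Łukasiewicz value = 0.5
Difference: 1 − 0.5 = 0.50

0.50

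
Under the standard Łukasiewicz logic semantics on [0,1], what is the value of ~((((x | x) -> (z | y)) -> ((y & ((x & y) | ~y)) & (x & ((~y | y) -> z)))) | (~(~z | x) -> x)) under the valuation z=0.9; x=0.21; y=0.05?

0.58

(x | x) = max(0.21, 0.21) = 0.21
(z | y) = max(0.9, 0.05) = 0.9
((x | x) -> (z | y)): min(1, 1 − 0.21 + 0.9) = 1
(x & y) = min(0.21, 0.05) = 0.05
~y: Łukasiewicz ¬ gives 1 − 0.05 = 0.95
((x & y) | ~y) = max(0.05, 0.95) = 0.95
(y & ((x & y) | ~y)) = min(0.05, 0.95) = 0.05
~y: Łukasiewicz ¬ gives 1 − 0.05 = 0.95
(~y | y) = max(0.95, 0.05) = 0.95
((~y | y) -> z): min(1, 1 − 0.95 + 0.9) = 0.95
(x & ((~y | y) -> z)) = min(0.21, 0.95) = 0.21
((y & ((x & y) | ~y)) & (x & ((~y | y) -> z))) = min(0.05, 0.21) = 0.05
(((x | x) -> (z | y)) -> ((y & ((x & y) | ~y)) & (x & ((~y | y) -> z)))): min(1, 1 − 1 + 0.05) = 0.05
~z: Łukasiewicz ¬ gives 1 − 0.9 = 0.1
(~z | x) = max(0.1, 0.21) = 0.21
~(~z | x): Łukasiewicz ¬ gives 1 − 0.21 = 0.79
(~(~z | x) -> x): min(1, 1 − 0.79 + 0.21) = 0.42
((((x | x) -> (z | y)) -> ((y & ((x & y) | ~y)) & (x & ((~y | y) -> z)))) | (~(~z | x) -> x)) = max(0.05, 0.42) = 0.42
~((((x | x) -> (z | y)) -> ((y & ((x & y) | ~y)) & (x & ((~y | y) -> z)))) | (~(~z | x) -> x)): Łukasiewicz ¬ gives 1 − 0.42 = 0.58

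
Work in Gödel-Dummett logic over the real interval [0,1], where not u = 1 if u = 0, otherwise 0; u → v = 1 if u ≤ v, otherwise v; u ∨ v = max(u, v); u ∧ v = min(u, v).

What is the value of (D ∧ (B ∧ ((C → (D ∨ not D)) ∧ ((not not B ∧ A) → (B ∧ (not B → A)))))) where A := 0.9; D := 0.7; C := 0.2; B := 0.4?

0.40

not D: Gödel ¬ of 0.7 = 0 (operand ≠ 0)
(D ∨ not D) = max(0.7, 0) = 0.7
(C → (D ∨ not D)): 0.2 ≤ 0.7, so result = 1
not B: Gödel ¬ of 0.4 = 0 (operand ≠ 0)
not not B: Gödel ¬ of 0 = 1 (operand is 0)
(not not B ∧ A) = min(1, 0.9) = 0.9
not B: Gödel ¬ of 0.4 = 0 (operand ≠ 0)
(not B → A): 0 ≤ 0.9, so result = 1
(B ∧ (not B → A)) = min(0.4, 1) = 0.4
((not not B ∧ A) → (B ∧ (not B → A))): 0.9 > 0.4, so result = 0.4
((C → (D ∨ not D)) ∧ ((not not B ∧ A) → (B ∧ (not B → A)))) = min(1, 0.4) = 0.4
(B ∧ ((C → (D ∨ not D)) ∧ ((not not B ∧ A) → (B ∧ (not B → A))))) = min(0.4, 0.4) = 0.4
(D ∧ (B ∧ ((C → (D ∨ not D)) ∧ ((not not B ∧ A) → (B ∧ (not B → A)))))) = min(0.7, 0.4) = 0.4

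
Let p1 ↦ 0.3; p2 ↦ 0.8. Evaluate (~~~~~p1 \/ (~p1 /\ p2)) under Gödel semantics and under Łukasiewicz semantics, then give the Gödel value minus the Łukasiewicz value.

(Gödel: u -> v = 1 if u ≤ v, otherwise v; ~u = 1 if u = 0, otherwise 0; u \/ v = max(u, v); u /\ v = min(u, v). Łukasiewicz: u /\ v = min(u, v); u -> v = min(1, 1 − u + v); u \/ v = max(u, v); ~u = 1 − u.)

-0.70

Gödel evaluation:
  ~p1: Gödel ¬ of 0.3 = 0 (operand ≠ 0)
  ~~p1: Gödel ¬ of 0 = 1 (operand is 0)
  ~~~p1: Gödel ¬ of 1 = 0 (operand ≠ 0)
  ~~~~p1: Gödel ¬ of 0 = 1 (operand is 0)
  ~~~~~p1: Gödel ¬ of 1 = 0 (operand ≠ 0)
  ~p1: Gödel ¬ of 0.3 = 0 (operand ≠ 0)
  (~p1 /\ p2) = min(0, 0.8) = 0
  (~~~~~p1 \/ (~p1 /\ p2)) = max(0, 0) = 0
  Gödel value = 0
Łukasiewicz evaluation:
  ~p1: Łukasiewicz ¬ gives 1 − 0.3 = 0.7
  ~~p1: Łukasiewicz ¬ gives 1 − 0.7 = 0.3
  ~~~p1: Łukasiewicz ¬ gives 1 − 0.3 = 0.7
  ~~~~p1: Łukasiewicz ¬ gives 1 − 0.7 = 0.3
  ~~~~~p1: Łukasiewicz ¬ gives 1 − 0.3 = 0.7
  ~p1: Łukasiewicz ¬ gives 1 − 0.3 = 0.7
  (~p1 /\ p2) = min(0.7, 0.8) = 0.7
  (~~~~~p1 \/ (~p1 /\ p2)) = max(0.7, 0.7) = 0.7
  Łukasiewicz value = 0.7
Difference: 0 − 0.7 = -0.70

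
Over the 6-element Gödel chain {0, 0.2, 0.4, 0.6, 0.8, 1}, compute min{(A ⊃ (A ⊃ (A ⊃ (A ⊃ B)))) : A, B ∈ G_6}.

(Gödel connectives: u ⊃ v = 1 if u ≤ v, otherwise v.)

0.00

The minimum is attained at A = 0.2, B = 0:
  (A ⊃ B): 0.2 > 0, so result = 0
  (A ⊃ (A ⊃ B)): 0.2 > 0, so result = 0
  (A ⊃ (A ⊃ (A ⊃ B))): 0.2 > 0, so result = 0
  (A ⊃ (A ⊃ (A ⊃ (A ⊃ B)))): 0.2 > 0, so result = 0
Checking all 36 assignments confirms none give a value below 0.00.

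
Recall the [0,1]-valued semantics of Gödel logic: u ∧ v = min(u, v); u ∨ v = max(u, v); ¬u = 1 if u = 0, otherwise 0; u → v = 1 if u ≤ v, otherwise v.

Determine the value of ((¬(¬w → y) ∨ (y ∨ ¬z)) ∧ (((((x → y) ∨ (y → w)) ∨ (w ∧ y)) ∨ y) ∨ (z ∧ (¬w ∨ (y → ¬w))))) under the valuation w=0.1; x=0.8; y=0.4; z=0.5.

0.40

¬w: Gödel ¬ of 0.1 = 0 (operand ≠ 0)
(¬w → y): 0 ≤ 0.4, so result = 1
¬(¬w → y): Gödel ¬ of 1 = 0 (operand ≠ 0)
¬z: Gödel ¬ of 0.5 = 0 (operand ≠ 0)
(y ∨ ¬z) = max(0.4, 0) = 0.4
(¬(¬w → y) ∨ (y ∨ ¬z)) = max(0, 0.4) = 0.4
(x → y): 0.8 > 0.4, so result = 0.4
(y → w): 0.4 > 0.1, so result = 0.1
((x → y) ∨ (y → w)) = max(0.4, 0.1) = 0.4
(w ∧ y) = min(0.1, 0.4) = 0.1
(((x → y) ∨ (y → w)) ∨ (w ∧ y)) = max(0.4, 0.1) = 0.4
((((x → y) ∨ (y → w)) ∨ (w ∧ y)) ∨ y) = max(0.4, 0.4) = 0.4
¬w: Gödel ¬ of 0.1 = 0 (operand ≠ 0)
¬w: Gödel ¬ of 0.1 = 0 (operand ≠ 0)
(y → ¬w): 0.4 > 0, so result = 0
(¬w ∨ (y → ¬w)) = max(0, 0) = 0
(z ∧ (¬w ∨ (y → ¬w))) = min(0.5, 0) = 0
(((((x → y) ∨ (y → w)) ∨ (w ∧ y)) ∨ y) ∨ (z ∧ (¬w ∨ (y → ¬w)))) = max(0.4, 0) = 0.4
((¬(¬w → y) ∨ (y ∨ ¬z)) ∧ (((((x → y) ∨ (y → w)) ∨ (w ∧ y)) ∨ y) ∨ (z ∧ (¬w ∨ (y → ¬w))))) = min(0.4, 0.4) = 0.4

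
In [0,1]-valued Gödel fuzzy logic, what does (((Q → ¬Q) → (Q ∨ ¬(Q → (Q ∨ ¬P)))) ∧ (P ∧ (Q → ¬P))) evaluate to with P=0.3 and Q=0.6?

0.00

¬Q: Gödel ¬ of 0.6 = 0 (operand ≠ 0)
(Q → ¬Q): 0.6 > 0, so result = 0
¬P: Gödel ¬ of 0.3 = 0 (operand ≠ 0)
(Q ∨ ¬P) = max(0.6, 0) = 0.6
(Q → (Q ∨ ¬P)): 0.6 ≤ 0.6, so result = 1
¬(Q → (Q ∨ ¬P)): Gödel ¬ of 1 = 0 (operand ≠ 0)
(Q ∨ ¬(Q → (Q ∨ ¬P))) = max(0.6, 0) = 0.6
((Q → ¬Q) → (Q ∨ ¬(Q → (Q ∨ ¬P)))): 0 ≤ 0.6, so result = 1
¬P: Gödel ¬ of 0.3 = 0 (operand ≠ 0)
(Q → ¬P): 0.6 > 0, so result = 0
(P ∧ (Q → ¬P)) = min(0.3, 0) = 0
(((Q → ¬Q) → (Q ∨ ¬(Q → (Q ∨ ¬P)))) ∧ (P ∧ (Q → ¬P))) = min(1, 0) = 0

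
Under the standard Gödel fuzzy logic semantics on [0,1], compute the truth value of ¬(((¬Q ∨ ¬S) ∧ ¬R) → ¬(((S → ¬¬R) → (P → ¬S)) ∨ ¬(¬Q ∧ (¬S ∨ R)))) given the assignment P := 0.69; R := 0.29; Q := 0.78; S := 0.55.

¬Q: Gödel ¬ of 0.78 = 0 (operand ≠ 0)
¬S: Gödel ¬ of 0.55 = 0 (operand ≠ 0)
(¬Q ∨ ¬S) = max(0, 0) = 0
¬R: Gödel ¬ of 0.29 = 0 (operand ≠ 0)
((¬Q ∨ ¬S) ∧ ¬R) = min(0, 0) = 0
¬R: Gödel ¬ of 0.29 = 0 (operand ≠ 0)
¬¬R: Gödel ¬ of 0 = 1 (operand is 0)
(S → ¬¬R): 0.55 ≤ 1, so result = 1
¬S: Gödel ¬ of 0.55 = 0 (operand ≠ 0)
(P → ¬S): 0.69 > 0, so result = 0
((S → ¬¬R) → (P → ¬S)): 1 > 0, so result = 0
¬Q: Gödel ¬ of 0.78 = 0 (operand ≠ 0)
¬S: Gödel ¬ of 0.55 = 0 (operand ≠ 0)
(¬S ∨ R) = max(0, 0.29) = 0.29
(¬Q ∧ (¬S ∨ R)) = min(0, 0.29) = 0
¬(¬Q ∧ (¬S ∨ R)): Gödel ¬ of 0 = 1 (operand is 0)
(((S → ¬¬R) → (P → ¬S)) ∨ ¬(¬Q ∧ (¬S ∨ R))) = max(0, 1) = 1
¬(((S → ¬¬R) → (P → ¬S)) ∨ ¬(¬Q ∧ (¬S ∨ R))): Gödel ¬ of 1 = 0 (operand ≠ 0)
(((¬Q ∨ ¬S) ∧ ¬R) → ¬(((S → ¬¬R) → (P → ¬S)) ∨ ¬(¬Q ∧ (¬S ∨ R)))): 0 ≤ 0, so result = 1
¬(((¬Q ∨ ¬S) ∧ ¬R) → ¬(((S → ¬¬R) → (P → ¬S)) ∨ ¬(¬Q ∧ (¬S ∨ R)))): Gödel ¬ of 1 = 0 (operand ≠ 0)

0.00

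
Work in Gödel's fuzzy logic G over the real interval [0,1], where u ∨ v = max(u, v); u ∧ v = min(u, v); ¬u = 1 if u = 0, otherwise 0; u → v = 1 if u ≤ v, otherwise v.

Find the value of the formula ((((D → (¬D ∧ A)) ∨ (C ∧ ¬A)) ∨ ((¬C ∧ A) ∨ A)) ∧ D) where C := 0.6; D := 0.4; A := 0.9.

¬D: Gödel ¬ of 0.4 = 0 (operand ≠ 0)
(¬D ∧ A) = min(0, 0.9) = 0
(D → (¬D ∧ A)): 0.4 > 0, so result = 0
¬A: Gödel ¬ of 0.9 = 0 (operand ≠ 0)
(C ∧ ¬A) = min(0.6, 0) = 0
((D → (¬D ∧ A)) ∨ (C ∧ ¬A)) = max(0, 0) = 0
¬C: Gödel ¬ of 0.6 = 0 (operand ≠ 0)
(¬C ∧ A) = min(0, 0.9) = 0
((¬C ∧ A) ∨ A) = max(0, 0.9) = 0.9
(((D → (¬D ∧ A)) ∨ (C ∧ ¬A)) ∨ ((¬C ∧ A) ∨ A)) = max(0, 0.9) = 0.9
((((D → (¬D ∧ A)) ∨ (C ∧ ¬A)) ∨ ((¬C ∧ A) ∨ A)) ∧ D) = min(0.9, 0.4) = 0.4

0.40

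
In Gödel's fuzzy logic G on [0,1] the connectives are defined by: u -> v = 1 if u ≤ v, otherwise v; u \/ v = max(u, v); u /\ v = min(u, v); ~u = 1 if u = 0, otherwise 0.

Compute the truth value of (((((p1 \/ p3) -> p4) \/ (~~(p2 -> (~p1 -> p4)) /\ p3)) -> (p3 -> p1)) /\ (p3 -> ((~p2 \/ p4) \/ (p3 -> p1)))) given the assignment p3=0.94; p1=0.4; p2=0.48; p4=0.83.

(p1 \/ p3) = max(0.4, 0.94) = 0.94
((p1 \/ p3) -> p4): 0.94 > 0.83, so result = 0.83
~p1: Gödel ¬ of 0.4 = 0 (operand ≠ 0)
(~p1 -> p4): 0 ≤ 0.83, so result = 1
(p2 -> (~p1 -> p4)): 0.48 ≤ 1, so result = 1
~(p2 -> (~p1 -> p4)): Gödel ¬ of 1 = 0 (operand ≠ 0)
~~(p2 -> (~p1 -> p4)): Gödel ¬ of 0 = 1 (operand is 0)
(~~(p2 -> (~p1 -> p4)) /\ p3) = min(1, 0.94) = 0.94
(((p1 \/ p3) -> p4) \/ (~~(p2 -> (~p1 -> p4)) /\ p3)) = max(0.83, 0.94) = 0.94
(p3 -> p1): 0.94 > 0.4, so result = 0.4
((((p1 \/ p3) -> p4) \/ (~~(p2 -> (~p1 -> p4)) /\ p3)) -> (p3 -> p1)): 0.94 > 0.4, so result = 0.4
~p2: Gödel ¬ of 0.48 = 0 (operand ≠ 0)
(~p2 \/ p4) = max(0, 0.83) = 0.83
(p3 -> p1): 0.94 > 0.4, so result = 0.4
((~p2 \/ p4) \/ (p3 -> p1)) = max(0.83, 0.4) = 0.83
(p3 -> ((~p2 \/ p4) \/ (p3 -> p1))): 0.94 > 0.83, so result = 0.83
(((((p1 \/ p3) -> p4) \/ (~~(p2 -> (~p1 -> p4)) /\ p3)) -> (p3 -> p1)) /\ (p3 -> ((~p2 \/ p4) \/ (p3 -> p1)))) = min(0.4, 0.83) = 0.4

0.40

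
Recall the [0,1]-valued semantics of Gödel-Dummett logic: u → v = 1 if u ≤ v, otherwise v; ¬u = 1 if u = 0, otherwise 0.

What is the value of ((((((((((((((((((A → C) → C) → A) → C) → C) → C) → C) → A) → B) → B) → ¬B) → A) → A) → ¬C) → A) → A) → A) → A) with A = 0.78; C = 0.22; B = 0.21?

0.78

(A → C): 0.78 > 0.22, so result = 0.22
((A → C) → C): 0.22 ≤ 0.22, so result = 1
(((A → C) → C) → A): 1 > 0.78, so result = 0.78
((((A → C) → C) → A) → C): 0.78 > 0.22, so result = 0.22
(((((A → C) → C) → A) → C) → C): 0.22 ≤ 0.22, so result = 1
((((((A → C) → C) → A) → C) → C) → C): 1 > 0.22, so result = 0.22
(((((((A → C) → C) → A) → C) → C) → C) → C): 0.22 ≤ 0.22, so result = 1
((((((((A → C) → C) → A) → C) → C) → C) → C) → A): 1 > 0.78, so result = 0.78
(((((((((A → C) → C) → A) → C) → C) → C) → C) → A) → B): 0.78 > 0.21, so result = 0.21
((((((((((A → C) → C) → A) → C) → C) → C) → C) → A) → B) → B): 0.21 ≤ 0.21, so result = 1
¬B: Gödel ¬ of 0.21 = 0 (operand ≠ 0)
(((((((((((A → C) → C) → A) → C) → C) → C) → C) → A) → B) → B) → ¬B): 1 > 0, so result = 0
((((((((((((A → C) → C) → A) → C) → C) → C) → C) → A) → B) → B) → ¬B) → A): 0 ≤ 0.78, so result = 1
(((((((((((((A → C) → C) → A) → C) → C) → C) → C) → A) → B) → B) → ¬B) → A) → A): 1 > 0.78, so result = 0.78
¬C: Gödel ¬ of 0.22 = 0 (operand ≠ 0)
((((((((((((((A → C) → C) → A) → C) → C) → C) → C) → A) → B) → B) → ¬B) → A) → A) → ¬C): 0.78 > 0, so result = 0
(((((((((((((((A → C) → C) → A) → C) → C) → C) → C) → A) → B) → B) → ¬B) → A) → A) → ¬C) → A): 0 ≤ 0.78, so result = 1
((((((((((((((((A → C) → C) → A) → C) → C) → C) → C) → A) → B) → B) → ¬B) → A) → A) → ¬C) → A) → A): 1 > 0.78, so result = 0.78
(((((((((((((((((A → C) → C) → A) → C) → C) → C) → C) → A) → B) → B) → ¬B) → A) → A) → ¬C) → A) → A) → A): 0.78 ≤ 0.78, so result = 1
((((((((((((((((((A → C) → C) → A) → C) → C) → C) → C) → A) → B) → B) → ¬B) → A) → A) → ¬C) → A) → A) → A) → A): 1 > 0.78, so result = 0.78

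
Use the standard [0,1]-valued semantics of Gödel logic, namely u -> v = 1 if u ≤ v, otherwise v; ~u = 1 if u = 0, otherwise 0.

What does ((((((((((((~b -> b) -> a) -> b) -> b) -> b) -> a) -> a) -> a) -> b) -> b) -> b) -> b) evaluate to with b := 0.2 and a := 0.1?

~b: Gödel ¬ of 0.2 = 0 (operand ≠ 0)
(~b -> b): 0 ≤ 0.2, so result = 1
((~b -> b) -> a): 1 > 0.1, so result = 0.1
(((~b -> b) -> a) -> b): 0.1 ≤ 0.2, so result = 1
((((~b -> b) -> a) -> b) -> b): 1 > 0.2, so result = 0.2
(((((~b -> b) -> a) -> b) -> b) -> b): 0.2 ≤ 0.2, so result = 1
((((((~b -> b) -> a) -> b) -> b) -> b) -> a): 1 > 0.1, so result = 0.1
(((((((~b -> b) -> a) -> b) -> b) -> b) -> a) -> a): 0.1 ≤ 0.1, so result = 1
((((((((~b -> b) -> a) -> b) -> b) -> b) -> a) -> a) -> a): 1 > 0.1, so result = 0.1
(((((((((~b -> b) -> a) -> b) -> b) -> b) -> a) -> a) -> a) -> b): 0.1 ≤ 0.2, so result = 1
((((((((((~b -> b) -> a) -> b) -> b) -> b) -> a) -> a) -> a) -> b) -> b): 1 > 0.2, so result = 0.2
(((((((((((~b -> b) -> a) -> b) -> b) -> b) -> a) -> a) -> a) -> b) -> b) -> b): 0.2 ≤ 0.2, so result = 1
((((((((((((~b -> b) -> a) -> b) -> b) -> b) -> a) -> a) -> a) -> b) -> b) -> b) -> b): 1 > 0.2, so result = 0.2

0.20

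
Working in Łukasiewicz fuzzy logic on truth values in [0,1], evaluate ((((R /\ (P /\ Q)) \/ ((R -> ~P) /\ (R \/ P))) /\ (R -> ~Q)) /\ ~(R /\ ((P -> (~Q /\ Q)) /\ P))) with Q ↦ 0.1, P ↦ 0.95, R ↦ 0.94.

0.11

(P /\ Q) = min(0.95, 0.1) = 0.1
(R /\ (P /\ Q)) = min(0.94, 0.1) = 0.1
~P: Łukasiewicz ¬ gives 1 − 0.95 = 0.05
(R -> ~P): min(1, 1 − 0.94 + 0.05) = 0.11
(R \/ P) = max(0.94, 0.95) = 0.95
((R -> ~P) /\ (R \/ P)) = min(0.11, 0.95) = 0.11
((R /\ (P /\ Q)) \/ ((R -> ~P) /\ (R \/ P))) = max(0.1, 0.11) = 0.11
~Q: Łukasiewicz ¬ gives 1 − 0.1 = 0.9
(R -> ~Q): min(1, 1 − 0.94 + 0.9) = 0.96
(((R /\ (P /\ Q)) \/ ((R -> ~P) /\ (R \/ P))) /\ (R -> ~Q)) = min(0.11, 0.96) = 0.11
~Q: Łukasiewicz ¬ gives 1 − 0.1 = 0.9
(~Q /\ Q) = min(0.9, 0.1) = 0.1
(P -> (~Q /\ Q)): min(1, 1 − 0.95 + 0.1) = 0.15
((P -> (~Q /\ Q)) /\ P) = min(0.15, 0.95) = 0.15
(R /\ ((P -> (~Q /\ Q)) /\ P)) = min(0.94, 0.15) = 0.15
~(R /\ ((P -> (~Q /\ Q)) /\ P)): Łukasiewicz ¬ gives 1 − 0.15 = 0.85
((((R /\ (P /\ Q)) \/ ((R -> ~P) /\ (R \/ P))) /\ (R -> ~Q)) /\ ~(R /\ ((P -> (~Q /\ Q)) /\ P))) = min(0.11, 0.85) = 0.11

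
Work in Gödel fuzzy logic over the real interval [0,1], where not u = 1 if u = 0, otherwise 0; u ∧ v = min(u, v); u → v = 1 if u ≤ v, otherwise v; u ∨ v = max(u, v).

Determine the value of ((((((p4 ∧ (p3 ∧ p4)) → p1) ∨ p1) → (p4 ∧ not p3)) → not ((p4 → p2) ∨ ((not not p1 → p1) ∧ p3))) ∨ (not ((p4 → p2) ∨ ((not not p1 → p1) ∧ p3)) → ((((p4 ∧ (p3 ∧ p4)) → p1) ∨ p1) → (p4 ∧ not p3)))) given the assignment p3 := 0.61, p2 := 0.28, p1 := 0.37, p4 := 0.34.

(p3 ∧ p4) = min(0.61, 0.34) = 0.34
(p4 ∧ (p3 ∧ p4)) = min(0.34, 0.34) = 0.34
((p4 ∧ (p3 ∧ p4)) → p1): 0.34 ≤ 0.37, so result = 1
(((p4 ∧ (p3 ∧ p4)) → p1) ∨ p1) = max(1, 0.37) = 1
not p3: Gödel ¬ of 0.61 = 0 (operand ≠ 0)
(p4 ∧ not p3) = min(0.34, 0) = 0
((((p4 ∧ (p3 ∧ p4)) → p1) ∨ p1) → (p4 ∧ not p3)): 1 > 0, so result = 0
(p4 → p2): 0.34 > 0.28, so result = 0.28
not p1: Gödel ¬ of 0.37 = 0 (operand ≠ 0)
not not p1: Gödel ¬ of 0 = 1 (operand is 0)
(not not p1 → p1): 1 > 0.37, so result = 0.37
((not not p1 → p1) ∧ p3) = min(0.37, 0.61) = 0.37
((p4 → p2) ∨ ((not not p1 → p1) ∧ p3)) = max(0.28, 0.37) = 0.37
not ((p4 → p2) ∨ ((not not p1 → p1) ∧ p3)): Gödel ¬ of 0.37 = 0 (operand ≠ 0)
(((((p4 ∧ (p3 ∧ p4)) → p1) ∨ p1) → (p4 ∧ not p3)) → not ((p4 → p2) ∨ ((not not p1 → p1) ∧ p3))): 0 ≤ 0, so result = 1
(p4 → p2): 0.34 > 0.28, so result = 0.28
not p1: Gödel ¬ of 0.37 = 0 (operand ≠ 0)
not not p1: Gödel ¬ of 0 = 1 (operand is 0)
(not not p1 → p1): 1 > 0.37, so result = 0.37
((not not p1 → p1) ∧ p3) = min(0.37, 0.61) = 0.37
((p4 → p2) ∨ ((not not p1 → p1) ∧ p3)) = max(0.28, 0.37) = 0.37
not ((p4 → p2) ∨ ((not not p1 → p1) ∧ p3)): Gödel ¬ of 0.37 = 0 (operand ≠ 0)
(p3 ∧ p4) = min(0.61, 0.34) = 0.34
(p4 ∧ (p3 ∧ p4)) = min(0.34, 0.34) = 0.34
((p4 ∧ (p3 ∧ p4)) → p1): 0.34 ≤ 0.37, so result = 1
(((p4 ∧ (p3 ∧ p4)) → p1) ∨ p1) = max(1, 0.37) = 1
not p3: Gödel ¬ of 0.61 = 0 (operand ≠ 0)
(p4 ∧ not p3) = min(0.34, 0) = 0
((((p4 ∧ (p3 ∧ p4)) → p1) ∨ p1) → (p4 ∧ not p3)): 1 > 0, so result = 0
(not ((p4 → p2) ∨ ((not not p1 → p1) ∧ p3)) → ((((p4 ∧ (p3 ∧ p4)) → p1) ∨ p1) → (p4 ∧ not p3))): 0 ≤ 0, so result = 1
((((((p4 ∧ (p3 ∧ p4)) → p1) ∨ p1) → (p4 ∧ not p3)) → not ((p4 → p2) ∨ ((not not p1 → p1) ∧ p3))) ∨ (not ((p4 → p2) ∨ ((not not p1 → p1) ∧ p3)) → ((((p4 ∧ (p3 ∧ p4)) → p1) ∨ p1) → (p4 ∧ not p3)))) = max(1, 1) = 1

1.00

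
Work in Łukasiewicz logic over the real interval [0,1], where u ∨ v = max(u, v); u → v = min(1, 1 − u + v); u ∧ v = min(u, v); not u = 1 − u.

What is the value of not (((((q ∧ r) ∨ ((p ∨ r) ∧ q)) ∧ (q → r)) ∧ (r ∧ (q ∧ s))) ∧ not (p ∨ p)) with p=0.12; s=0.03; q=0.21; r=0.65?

0.97

(q ∧ r) = min(0.21, 0.65) = 0.21
(p ∨ r) = max(0.12, 0.65) = 0.65
((p ∨ r) ∧ q) = min(0.65, 0.21) = 0.21
((q ∧ r) ∨ ((p ∨ r) ∧ q)) = max(0.21, 0.21) = 0.21
(q → r): min(1, 1 − 0.21 + 0.65) = 1
(((q ∧ r) ∨ ((p ∨ r) ∧ q)) ∧ (q → r)) = min(0.21, 1) = 0.21
(q ∧ s) = min(0.21, 0.03) = 0.03
(r ∧ (q ∧ s)) = min(0.65, 0.03) = 0.03
((((q ∧ r) ∨ ((p ∨ r) ∧ q)) ∧ (q → r)) ∧ (r ∧ (q ∧ s))) = min(0.21, 0.03) = 0.03
(p ∨ p) = max(0.12, 0.12) = 0.12
not (p ∨ p): Łukasiewicz ¬ gives 1 − 0.12 = 0.88
(((((q ∧ r) ∨ ((p ∨ r) ∧ q)) ∧ (q → r)) ∧ (r ∧ (q ∧ s))) ∧ not (p ∨ p)) = min(0.03, 0.88) = 0.03
not (((((q ∧ r) ∨ ((p ∨ r) ∧ q)) ∧ (q → r)) ∧ (r ∧ (q ∧ s))) ∧ not (p ∨ p)): Łukasiewicz ¬ gives 1 − 0.03 = 0.97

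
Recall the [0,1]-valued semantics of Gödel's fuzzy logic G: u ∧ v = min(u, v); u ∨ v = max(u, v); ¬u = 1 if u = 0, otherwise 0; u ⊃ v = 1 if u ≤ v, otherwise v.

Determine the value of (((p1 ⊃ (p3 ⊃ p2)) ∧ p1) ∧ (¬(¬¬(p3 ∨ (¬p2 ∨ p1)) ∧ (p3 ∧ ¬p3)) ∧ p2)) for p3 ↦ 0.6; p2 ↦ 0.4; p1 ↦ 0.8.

0.40

(p3 ⊃ p2): 0.6 > 0.4, so result = 0.4
(p1 ⊃ (p3 ⊃ p2)): 0.8 > 0.4, so result = 0.4
((p1 ⊃ (p3 ⊃ p2)) ∧ p1) = min(0.4, 0.8) = 0.4
¬p2: Gödel ¬ of 0.4 = 0 (operand ≠ 0)
(¬p2 ∨ p1) = max(0, 0.8) = 0.8
(p3 ∨ (¬p2 ∨ p1)) = max(0.6, 0.8) = 0.8
¬(p3 ∨ (¬p2 ∨ p1)): Gödel ¬ of 0.8 = 0 (operand ≠ 0)
¬¬(p3 ∨ (¬p2 ∨ p1)): Gödel ¬ of 0 = 1 (operand is 0)
¬p3: Gödel ¬ of 0.6 = 0 (operand ≠ 0)
(p3 ∧ ¬p3) = min(0.6, 0) = 0
(¬¬(p3 ∨ (¬p2 ∨ p1)) ∧ (p3 ∧ ¬p3)) = min(1, 0) = 0
¬(¬¬(p3 ∨ (¬p2 ∨ p1)) ∧ (p3 ∧ ¬p3)): Gödel ¬ of 0 = 1 (operand is 0)
(¬(¬¬(p3 ∨ (¬p2 ∨ p1)) ∧ (p3 ∧ ¬p3)) ∧ p2) = min(1, 0.4) = 0.4
(((p1 ⊃ (p3 ⊃ p2)) ∧ p1) ∧ (¬(¬¬(p3 ∨ (¬p2 ∨ p1)) ∧ (p3 ∧ ¬p3)) ∧ p2)) = min(0.4, 0.4) = 0.4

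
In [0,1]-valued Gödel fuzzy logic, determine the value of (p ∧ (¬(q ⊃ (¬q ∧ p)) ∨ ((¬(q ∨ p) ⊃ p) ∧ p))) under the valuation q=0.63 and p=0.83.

0.83

¬q: Gödel ¬ of 0.63 = 0 (operand ≠ 0)
(¬q ∧ p) = min(0, 0.83) = 0
(q ⊃ (¬q ∧ p)): 0.63 > 0, so result = 0
¬(q ⊃ (¬q ∧ p)): Gödel ¬ of 0 = 1 (operand is 0)
(q ∨ p) = max(0.63, 0.83) = 0.83
¬(q ∨ p): Gödel ¬ of 0.83 = 0 (operand ≠ 0)
(¬(q ∨ p) ⊃ p): 0 ≤ 0.83, so result = 1
((¬(q ∨ p) ⊃ p) ∧ p) = min(1, 0.83) = 0.83
(¬(q ⊃ (¬q ∧ p)) ∨ ((¬(q ∨ p) ⊃ p) ∧ p)) = max(1, 0.83) = 1
(p ∧ (¬(q ⊃ (¬q ∧ p)) ∨ ((¬(q ∨ p) ⊃ p) ∧ p))) = min(0.83, 1) = 0.83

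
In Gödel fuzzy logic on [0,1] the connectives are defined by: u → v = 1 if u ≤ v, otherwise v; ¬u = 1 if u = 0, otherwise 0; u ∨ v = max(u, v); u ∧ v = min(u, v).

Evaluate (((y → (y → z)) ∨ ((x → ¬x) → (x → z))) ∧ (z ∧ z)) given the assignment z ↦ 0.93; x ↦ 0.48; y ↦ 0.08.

(y → z): 0.08 ≤ 0.93, so result = 1
(y → (y → z)): 0.08 ≤ 1, so result = 1
¬x: Gödel ¬ of 0.48 = 0 (operand ≠ 0)
(x → ¬x): 0.48 > 0, so result = 0
(x → z): 0.48 ≤ 0.93, so result = 1
((x → ¬x) → (x → z)): 0 ≤ 1, so result = 1
((y → (y → z)) ∨ ((x → ¬x) → (x → z))) = max(1, 1) = 1
(z ∧ z) = min(0.93, 0.93) = 0.93
(((y → (y → z)) ∨ ((x → ¬x) → (x → z))) ∧ (z ∧ z)) = min(1, 0.93) = 0.93

0.93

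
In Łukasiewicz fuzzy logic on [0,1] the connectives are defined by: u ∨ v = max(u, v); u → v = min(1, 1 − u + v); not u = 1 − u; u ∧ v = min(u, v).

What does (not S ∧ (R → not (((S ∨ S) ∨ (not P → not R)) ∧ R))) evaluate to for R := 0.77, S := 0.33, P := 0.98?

not S: Łukasiewicz ¬ gives 1 − 0.33 = 0.67
(S ∨ S) = max(0.33, 0.33) = 0.33
not P: Łukasiewicz ¬ gives 1 − 0.98 = 0.02
not R: Łukasiewicz ¬ gives 1 − 0.77 = 0.23
(not P → not R): min(1, 1 − 0.02 + 0.23) = 1
((S ∨ S) ∨ (not P → not R)) = max(0.33, 1) = 1
(((S ∨ S) ∨ (not P → not R)) ∧ R) = min(1, 0.77) = 0.77
not (((S ∨ S) ∨ (not P → not R)) ∧ R): Łukasiewicz ¬ gives 1 − 0.77 = 0.23
(R → not (((S ∨ S) ∨ (not P → not R)) ∧ R)): min(1, 1 − 0.77 + 0.23) = 0.46
(not S ∧ (R → not (((S ∨ S) ∨ (not P → not R)) ∧ R))) = min(0.67, 0.46) = 0.46

0.46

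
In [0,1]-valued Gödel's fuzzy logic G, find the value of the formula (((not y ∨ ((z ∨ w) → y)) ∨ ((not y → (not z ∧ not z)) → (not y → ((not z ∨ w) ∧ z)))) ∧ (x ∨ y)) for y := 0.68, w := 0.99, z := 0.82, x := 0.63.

not y: Gödel ¬ of 0.68 = 0 (operand ≠ 0)
(z ∨ w) = max(0.82, 0.99) = 0.99
((z ∨ w) → y): 0.99 > 0.68, so result = 0.68
(not y ∨ ((z ∨ w) → y)) = max(0, 0.68) = 0.68
not y: Gödel ¬ of 0.68 = 0 (operand ≠ 0)
not z: Gödel ¬ of 0.82 = 0 (operand ≠ 0)
not z: Gödel ¬ of 0.82 = 0 (operand ≠ 0)
(not z ∧ not z) = min(0, 0) = 0
(not y → (not z ∧ not z)): 0 ≤ 0, so result = 1
not y: Gödel ¬ of 0.68 = 0 (operand ≠ 0)
not z: Gödel ¬ of 0.82 = 0 (operand ≠ 0)
(not z ∨ w) = max(0, 0.99) = 0.99
((not z ∨ w) ∧ z) = min(0.99, 0.82) = 0.82
(not y → ((not z ∨ w) ∧ z)): 0 ≤ 0.82, so result = 1
((not y → (not z ∧ not z)) → (not y → ((not z ∨ w) ∧ z))): 1 ≤ 1, so result = 1
((not y ∨ ((z ∨ w) → y)) ∨ ((not y → (not z ∧ not z)) → (not y → ((not z ∨ w) ∧ z)))) = max(0.68, 1) = 1
(x ∨ y) = max(0.63, 0.68) = 0.68
(((not y ∨ ((z ∨ w) → y)) ∨ ((not y → (not z ∧ not z)) → (not y → ((not z ∨ w) ∧ z)))) ∧ (x ∨ y)) = min(1, 0.68) = 0.68

0.68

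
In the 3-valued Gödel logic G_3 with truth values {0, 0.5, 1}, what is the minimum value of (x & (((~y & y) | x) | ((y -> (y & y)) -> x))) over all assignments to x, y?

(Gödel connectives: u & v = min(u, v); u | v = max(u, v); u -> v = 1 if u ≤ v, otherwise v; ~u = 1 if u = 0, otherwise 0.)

0.00

The minimum is attained at x = 0, y = 0:
  ~y: Gödel ¬ of 0 = 1 (operand is 0)
  (~y & y) = min(1, 0) = 0
  ((~y & y) | x) = max(0, 0) = 0
  (y & y) = min(0, 0) = 0
  (y -> (y & y)): 0 ≤ 0, so result = 1
  ((y -> (y & y)) -> x): 1 > 0, so result = 0
  (((~y & y) | x) | ((y -> (y & y)) -> x)) = max(0, 0) = 0
  (x & (((~y & y) | x) | ((y -> (y & y)) -> x))) = min(0, 0) = 0
Checking all 9 assignments confirms none give a value below 0.00.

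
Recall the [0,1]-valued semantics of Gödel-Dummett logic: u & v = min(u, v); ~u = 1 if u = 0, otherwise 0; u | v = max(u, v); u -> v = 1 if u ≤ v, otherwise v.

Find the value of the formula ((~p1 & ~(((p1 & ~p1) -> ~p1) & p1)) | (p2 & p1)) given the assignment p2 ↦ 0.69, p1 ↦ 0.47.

0.47

~p1: Gödel ¬ of 0.47 = 0 (operand ≠ 0)
~p1: Gödel ¬ of 0.47 = 0 (operand ≠ 0)
(p1 & ~p1) = min(0.47, 0) = 0
~p1: Gödel ¬ of 0.47 = 0 (operand ≠ 0)
((p1 & ~p1) -> ~p1): 0 ≤ 0, so result = 1
(((p1 & ~p1) -> ~p1) & p1) = min(1, 0.47) = 0.47
~(((p1 & ~p1) -> ~p1) & p1): Gödel ¬ of 0.47 = 0 (operand ≠ 0)
(~p1 & ~(((p1 & ~p1) -> ~p1) & p1)) = min(0, 0) = 0
(p2 & p1) = min(0.69, 0.47) = 0.47
((~p1 & ~(((p1 & ~p1) -> ~p1) & p1)) | (p2 & p1)) = max(0, 0.47) = 0.47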